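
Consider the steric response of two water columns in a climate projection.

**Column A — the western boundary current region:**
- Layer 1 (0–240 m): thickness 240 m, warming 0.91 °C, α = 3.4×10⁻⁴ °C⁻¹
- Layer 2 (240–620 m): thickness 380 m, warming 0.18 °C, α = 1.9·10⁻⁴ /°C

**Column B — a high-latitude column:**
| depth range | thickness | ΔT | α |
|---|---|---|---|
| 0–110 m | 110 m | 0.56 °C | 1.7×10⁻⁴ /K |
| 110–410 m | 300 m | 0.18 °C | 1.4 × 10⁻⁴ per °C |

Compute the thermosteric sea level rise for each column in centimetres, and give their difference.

Δh_A ≈ 8.73 cm, Δh_B ≈ 1.80 cm; difference ≈ 6.92 cm

A 0–240 m: 240 × 3.4×10⁻⁴ × 0.91 = 0.074256 m
A Layer 2: 1.9×10⁻⁴ × 0.18 × 380 = 0.012996 m
A total: 0.087252 m
B 0.56 × 1.7×10⁻⁴ × 110 = 0.010472 m
B 110–410 m: 300 × 1.4×10⁻⁴ × 0.18 = 0.00756 m
B total: 0.018032 m
Difference: 0.087252 − 0.018032 = 0.06922 m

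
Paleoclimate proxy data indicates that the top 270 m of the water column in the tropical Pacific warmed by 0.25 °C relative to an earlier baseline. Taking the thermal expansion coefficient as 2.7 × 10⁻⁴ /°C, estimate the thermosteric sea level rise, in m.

0.018 m

Δh = αΔT·H = 2.7×10⁻⁴ × 0.25 × 270 = 0.018225 m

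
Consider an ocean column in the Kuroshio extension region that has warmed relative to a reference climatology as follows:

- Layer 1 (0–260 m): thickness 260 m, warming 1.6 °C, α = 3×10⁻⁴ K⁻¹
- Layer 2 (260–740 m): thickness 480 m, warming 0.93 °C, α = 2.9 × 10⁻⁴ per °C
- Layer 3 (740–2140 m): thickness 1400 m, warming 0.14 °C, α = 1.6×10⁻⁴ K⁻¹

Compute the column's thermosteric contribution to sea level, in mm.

286 mm of thermosteric rise

0–260 m: 1.6 × 3×10⁻⁴ × 260 = 0.12480 m
480 × 2.9×10⁻⁴ × 0.93 = 0.129456 m
Layer 3: 0.14 × 1400 × 1.6×10⁻⁴ = 0.03136 m
Δh = 0.12480 + 0.129456 + 0.03136 = 0.285616 m ≈ 286 mm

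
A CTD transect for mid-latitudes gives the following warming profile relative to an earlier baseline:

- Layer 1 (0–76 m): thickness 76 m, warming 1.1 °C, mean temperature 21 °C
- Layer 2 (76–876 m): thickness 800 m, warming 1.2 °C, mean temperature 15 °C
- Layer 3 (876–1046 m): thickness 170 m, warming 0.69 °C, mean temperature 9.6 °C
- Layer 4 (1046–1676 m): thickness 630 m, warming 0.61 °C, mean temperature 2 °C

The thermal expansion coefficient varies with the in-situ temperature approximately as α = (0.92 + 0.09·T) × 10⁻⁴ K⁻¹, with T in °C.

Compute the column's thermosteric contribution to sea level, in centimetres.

Layer 1: α = (0.92 + 0.09×21)×10⁻⁴ = 2.81×10⁻⁴ K⁻¹
Layer 2: α = (0.92 + 0.09×15)×10⁻⁴ = 2.27×10⁻⁴ K⁻¹
Layer 3: α = (0.92 + 0.09×9.6)×10⁻⁴ = 1.784×10⁻⁴ K⁻¹
Layer 4: α = (0.92 + 0.09×2)×10⁻⁴ = 1.1×10⁻⁴ K⁻¹
Layer 1: 1.1 × 76 × 2.81×10⁻⁴ = 0.0234916 m
76–876 m: 2.27×10⁻⁴ × 800 × 1.2 = 0.21792 m
1.784×10⁻⁴ × 170 × 0.69 = 0.02092632 m
1.1×10⁻⁴ × 0.61 × 630 = 0.042273 m
Δh = 0.0234916 + 0.21792 + 0.02092632 + 0.042273 = 0.30461092 m ≈ 30.5 cm

Δh ≈ 30.5 cm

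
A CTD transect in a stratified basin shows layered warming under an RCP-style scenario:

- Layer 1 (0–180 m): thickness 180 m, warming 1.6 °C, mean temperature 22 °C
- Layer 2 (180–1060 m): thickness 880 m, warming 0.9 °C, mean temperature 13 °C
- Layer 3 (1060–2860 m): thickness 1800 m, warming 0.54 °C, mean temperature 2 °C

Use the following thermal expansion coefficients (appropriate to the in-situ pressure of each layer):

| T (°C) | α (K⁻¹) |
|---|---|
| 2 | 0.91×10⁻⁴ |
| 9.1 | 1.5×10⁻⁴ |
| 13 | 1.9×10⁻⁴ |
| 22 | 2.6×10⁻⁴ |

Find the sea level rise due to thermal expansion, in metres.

Layer 1 at 22 °C → α = 2.6×10⁻⁴ K⁻¹
Layer 2 at 13 °C → α = 1.9×10⁻⁴ K⁻¹
Layer 3 at 2 °C → α = 0.91×10⁻⁴ K⁻¹
1.6 × 180 × 2.6×10⁻⁴ = 0.07488 m
1.9×10⁻⁴ × 880 × 0.9 = 0.15048 m
Layer 3: 0.54 × 0.91×10⁻⁴ × 1800 = 0.088452 m
Δh = 0.07488 + 0.15048 + 0.088452 = 0.313812 m ≈ 0.314 m

0.314 m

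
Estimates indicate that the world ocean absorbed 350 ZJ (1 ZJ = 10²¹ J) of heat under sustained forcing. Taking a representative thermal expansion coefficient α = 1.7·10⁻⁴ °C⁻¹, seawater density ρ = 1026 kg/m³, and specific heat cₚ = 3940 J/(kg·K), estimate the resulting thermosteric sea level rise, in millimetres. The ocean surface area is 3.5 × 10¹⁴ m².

42.1 mm of thermosteric rise

Per unit area: Q = 350×10²¹ / (3.5×10¹⁴) = 1×10⁹ J/m²
Δh = αQ/(ρcₚ) = 1.7×10⁻⁴ × 1×10⁹ / (1026 × 3940) ≈ 0.042054 m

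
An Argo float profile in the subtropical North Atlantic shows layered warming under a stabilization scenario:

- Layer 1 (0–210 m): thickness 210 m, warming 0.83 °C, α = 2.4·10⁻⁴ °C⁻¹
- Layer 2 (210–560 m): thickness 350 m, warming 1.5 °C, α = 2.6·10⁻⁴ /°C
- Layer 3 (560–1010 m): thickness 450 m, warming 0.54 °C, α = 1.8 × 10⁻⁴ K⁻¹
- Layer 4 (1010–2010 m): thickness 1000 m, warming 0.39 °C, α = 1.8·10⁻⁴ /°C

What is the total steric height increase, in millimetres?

Δh ≈ 290 mm

Layer 1: 210 × 2.4×10⁻⁴ × 0.83 = 0.041832 m
Layer 2: 2.6×10⁻⁴ × 350 × 1.5 = 0.13650 m
0.54 × 450 × 1.8×10⁻⁴ = 0.04374 m
1000 × 0.39 × 1.8×10⁻⁴ = 0.07020 m
Δh = 0.041832 + 0.13650 + 0.04374 + 0.07020 = 0.292272 m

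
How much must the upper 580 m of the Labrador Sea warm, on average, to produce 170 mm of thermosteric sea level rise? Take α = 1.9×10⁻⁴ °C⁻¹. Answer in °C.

about 1.54 °C

ΔT = Δh/(αH) = 0.17 / (1.9×10⁻⁴ × 580) ≈ 1.543 °C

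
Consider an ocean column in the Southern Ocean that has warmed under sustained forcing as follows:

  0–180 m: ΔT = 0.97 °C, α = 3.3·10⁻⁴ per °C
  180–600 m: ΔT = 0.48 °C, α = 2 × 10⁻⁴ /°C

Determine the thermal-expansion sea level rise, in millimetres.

Layer 1: 3.3×10⁻⁴ × 0.97 × 180 = 0.057618 m
2×10⁻⁴ × 420 × 0.48 = 0.04032 m
Δh = 0.057618 + 0.04032 = 0.097938 m

Δh ≈ 97.9 mm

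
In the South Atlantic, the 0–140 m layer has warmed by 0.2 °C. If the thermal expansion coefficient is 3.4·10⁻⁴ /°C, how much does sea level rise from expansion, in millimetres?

9.52 mm

Δh = αΔT·H = 3.4×10⁻⁴ × 0.2 × 140 = 0.00952 m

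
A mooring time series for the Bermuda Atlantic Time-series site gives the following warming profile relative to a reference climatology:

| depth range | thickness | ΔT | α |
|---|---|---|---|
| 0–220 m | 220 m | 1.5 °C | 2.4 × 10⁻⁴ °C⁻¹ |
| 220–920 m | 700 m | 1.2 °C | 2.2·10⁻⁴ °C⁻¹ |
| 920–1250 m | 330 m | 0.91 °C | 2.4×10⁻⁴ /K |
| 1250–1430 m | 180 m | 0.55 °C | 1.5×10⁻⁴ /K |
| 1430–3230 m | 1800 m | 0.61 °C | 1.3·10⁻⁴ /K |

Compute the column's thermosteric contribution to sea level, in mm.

0–220 m: 2.4×10⁻⁴ × 1.5 × 220 = 0.07920 m
2.2×10⁻⁴ × 1.2 × 700 = 0.18480 m
920–1250 m: 2.4×10⁻⁴ × 330 × 0.91 = 0.072072 m
1.5×10⁻⁴ × 0.55 × 180 = 0.01485 m
1430–3230 m: 1800 × 0.61 × 1.3×10⁻⁴ = 0.14274 m
Δh = 0.07920 + 0.18480 + 0.072072 + 0.01485 + 0.14274 = 0.493662 m ≈ 494 mm

Δh ≈ 494 mm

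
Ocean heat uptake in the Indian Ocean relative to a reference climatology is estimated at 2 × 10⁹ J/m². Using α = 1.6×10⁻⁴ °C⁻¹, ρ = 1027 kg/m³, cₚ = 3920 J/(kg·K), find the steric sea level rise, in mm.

79.5 mm of thermosteric rise

Δh = αQ/(ρcₚ) = 1.6×10⁻⁴ × 2×10⁹ / (1027 × 3920) ≈ 0.079487 m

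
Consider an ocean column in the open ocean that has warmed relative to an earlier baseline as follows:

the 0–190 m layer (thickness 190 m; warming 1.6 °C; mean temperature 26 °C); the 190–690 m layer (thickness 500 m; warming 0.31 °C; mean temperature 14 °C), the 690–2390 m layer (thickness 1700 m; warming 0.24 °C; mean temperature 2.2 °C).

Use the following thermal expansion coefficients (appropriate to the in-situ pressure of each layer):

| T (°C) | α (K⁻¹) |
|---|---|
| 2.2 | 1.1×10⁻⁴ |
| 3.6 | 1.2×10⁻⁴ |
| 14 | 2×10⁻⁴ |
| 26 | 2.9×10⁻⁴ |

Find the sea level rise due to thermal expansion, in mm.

160 mm of thermosteric rise

Layer 1 at 26 °C → α = 2.9×10⁻⁴ K⁻¹
Layer 2 at 14 °C → α = 2×10⁻⁴ K⁻¹
Layer 3 at 2.2 °C → α = 1.1×10⁻⁴ K⁻¹
0–190 m: 1.6 × 190 × 2.9×10⁻⁴ = 0.08816 m
190–690 m: 0.31 × 500 × 2×10⁻⁴ = 0.03100 m
690–2390 m: 1.1×10⁻⁴ × 0.24 × 1700 = 0.04488 m
Δh = 0.08816 + 0.03100 + 0.04488 = 0.16404 m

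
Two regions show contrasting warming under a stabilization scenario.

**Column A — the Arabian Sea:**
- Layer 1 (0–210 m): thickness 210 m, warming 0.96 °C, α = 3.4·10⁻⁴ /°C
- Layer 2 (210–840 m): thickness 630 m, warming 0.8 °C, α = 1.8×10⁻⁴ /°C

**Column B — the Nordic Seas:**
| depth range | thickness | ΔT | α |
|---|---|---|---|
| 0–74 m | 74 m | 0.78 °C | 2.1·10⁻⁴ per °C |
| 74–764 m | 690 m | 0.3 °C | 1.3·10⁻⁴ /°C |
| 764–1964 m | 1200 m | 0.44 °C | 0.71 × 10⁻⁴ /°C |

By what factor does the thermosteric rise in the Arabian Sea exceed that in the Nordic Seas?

≈ 2.08×

A Layer 1: 210 × 3.4×10⁻⁴ × 0.96 = 0.068544 m
A 210–840 m: 0.8 × 630 × 1.8×10⁻⁴ = 0.09072 m
A total: 0.159264 m
B 74 × 2.1×10⁻⁴ × 0.78 = 0.0121212 m
B 74–764 m: 0.3 × 690 × 1.3×10⁻⁴ = 0.02691 m
B Layer 3: 1200 × 0.71×10⁻⁴ × 0.44 = 0.037488 m
B total: 0.0765192 m
Ratio: 0.159264 / 0.0765192 ≈ 2.081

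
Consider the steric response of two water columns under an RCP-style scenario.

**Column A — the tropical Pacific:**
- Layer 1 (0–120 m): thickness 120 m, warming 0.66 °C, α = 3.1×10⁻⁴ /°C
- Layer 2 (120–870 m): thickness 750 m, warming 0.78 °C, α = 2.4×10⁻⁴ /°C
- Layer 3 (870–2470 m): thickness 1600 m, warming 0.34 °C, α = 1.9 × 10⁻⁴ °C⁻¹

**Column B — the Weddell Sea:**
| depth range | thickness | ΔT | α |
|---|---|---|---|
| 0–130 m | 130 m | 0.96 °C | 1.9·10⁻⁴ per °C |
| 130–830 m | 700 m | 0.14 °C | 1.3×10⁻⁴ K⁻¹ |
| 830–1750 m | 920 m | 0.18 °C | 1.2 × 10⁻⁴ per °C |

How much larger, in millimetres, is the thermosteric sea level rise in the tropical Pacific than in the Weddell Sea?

A Layer 1: 120 × 3.1×10⁻⁴ × 0.66 = 0.024552 m
A 0.78 × 750 × 2.4×10⁻⁴ = 0.14040 m
A 1.9×10⁻⁴ × 0.34 × 1600 = 0.10336 m
A total: 0.268312 m
B Layer 1: 130 × 1.9×10⁻⁴ × 0.96 = 0.023712 m
B Layer 2: 700 × 0.14 × 1.3×10⁻⁴ = 0.01274 m
B Layer 3: 1.2×10⁻⁴ × 0.18 × 920 = 0.019872 m
B total: 0.056324 m
Difference: 0.268312 − 0.056324 = 0.211988 m

212 mm larger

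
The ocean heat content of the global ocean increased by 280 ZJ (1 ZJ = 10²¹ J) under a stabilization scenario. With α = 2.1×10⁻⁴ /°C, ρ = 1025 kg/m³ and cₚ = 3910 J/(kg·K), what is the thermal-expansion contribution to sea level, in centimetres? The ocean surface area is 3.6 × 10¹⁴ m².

4.08 cm

Per unit area: Q = 280×10²¹ / (3.6×10¹⁴) ≈ 7.778×10⁸ J/m²
Δh = αQ/(ρcₚ) = 2.1×10⁻⁴ × 7.778×10⁸ / (1025 × 3910) ≈ 0.040756 m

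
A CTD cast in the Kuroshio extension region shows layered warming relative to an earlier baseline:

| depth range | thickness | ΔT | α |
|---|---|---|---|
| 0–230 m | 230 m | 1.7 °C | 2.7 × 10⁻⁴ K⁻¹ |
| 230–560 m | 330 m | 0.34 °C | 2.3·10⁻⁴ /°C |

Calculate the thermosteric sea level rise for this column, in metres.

about 0.131 m

1.7 × 2.7×10⁻⁴ × 230 = 0.10557 m
230–560 m: 2.3×10⁻⁴ × 0.34 × 330 = 0.025806 m
Δh = 0.10557 + 0.025806 = 0.131376 m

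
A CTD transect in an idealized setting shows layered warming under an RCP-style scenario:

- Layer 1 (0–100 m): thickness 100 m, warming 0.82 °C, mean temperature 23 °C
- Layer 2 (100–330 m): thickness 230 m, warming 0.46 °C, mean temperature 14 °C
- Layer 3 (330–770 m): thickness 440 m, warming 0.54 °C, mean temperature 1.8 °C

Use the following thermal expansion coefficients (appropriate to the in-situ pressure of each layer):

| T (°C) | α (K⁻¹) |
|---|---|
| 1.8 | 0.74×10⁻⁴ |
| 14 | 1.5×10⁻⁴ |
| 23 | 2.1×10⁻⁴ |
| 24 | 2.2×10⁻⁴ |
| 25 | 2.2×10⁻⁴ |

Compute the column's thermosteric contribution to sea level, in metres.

Layer 1 at 23 °C → α = 2.1×10⁻⁴ K⁻¹
Layer 2 at 14 °C → α = 1.5×10⁻⁴ K⁻¹
Layer 3 at 1.8 °C → α = 0.74×10⁻⁴ K⁻¹
100 × 0.82 × 2.1×10⁻⁴ = 0.01722 m
230 × 0.46 × 1.5×10⁻⁴ = 0.01587 m
Layer 3: 0.74×10⁻⁴ × 440 × 0.54 = 0.0175824 m
Δh = 0.01722 + 0.01587 + 0.0175824 = 0.0506724 m ≈ 0.0507 m

Δh ≈ 0.0507 m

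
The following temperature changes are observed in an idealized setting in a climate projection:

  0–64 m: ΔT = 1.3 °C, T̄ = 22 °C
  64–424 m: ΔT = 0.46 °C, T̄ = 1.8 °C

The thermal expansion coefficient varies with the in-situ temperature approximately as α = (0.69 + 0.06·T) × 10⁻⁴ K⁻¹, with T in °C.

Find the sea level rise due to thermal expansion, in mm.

Δh ≈ 29.9 mm

Layer 1: α = (0.69 + 0.06×22)×10⁻⁴ = 2.01×10⁻⁴ K⁻¹
Layer 2: α = (0.69 + 0.06×1.8)×10⁻⁴ = 0.798×10⁻⁴ K⁻¹
64 × 2.01×10⁻⁴ × 1.3 = 0.0167232 m
64–424 m: 0.798×10⁻⁴ × 360 × 0.46 = 0.01321488 m
Δh = 0.0167232 + 0.01321488 = 0.02993808 m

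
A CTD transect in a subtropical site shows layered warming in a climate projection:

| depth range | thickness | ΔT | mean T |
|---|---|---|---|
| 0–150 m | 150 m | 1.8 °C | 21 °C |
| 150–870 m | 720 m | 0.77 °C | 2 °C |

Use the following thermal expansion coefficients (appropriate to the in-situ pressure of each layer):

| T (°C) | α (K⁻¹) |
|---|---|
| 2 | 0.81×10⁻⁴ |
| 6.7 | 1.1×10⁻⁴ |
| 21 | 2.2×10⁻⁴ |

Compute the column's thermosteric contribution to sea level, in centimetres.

Layer 1 at 21 °C → α = 2.2×10⁻⁴ K⁻¹
Layer 2 at 2 °C → α = 0.81×10⁻⁴ K⁻¹
2.2×10⁻⁴ × 1.8 × 150 = 0.05940 m
150–870 m: 0.81×10⁻⁴ × 720 × 0.77 = 0.0449064 m
Δh = 0.05940 + 0.0449064 = 0.1043064 m ≈ 10 cm

Δh = 10 cm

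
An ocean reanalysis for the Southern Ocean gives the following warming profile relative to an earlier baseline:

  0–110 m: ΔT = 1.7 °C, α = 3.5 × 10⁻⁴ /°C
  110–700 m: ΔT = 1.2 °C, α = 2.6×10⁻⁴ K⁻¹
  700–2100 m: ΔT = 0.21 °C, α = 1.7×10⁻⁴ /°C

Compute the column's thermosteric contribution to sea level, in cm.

3.5×10⁻⁴ × 110 × 1.7 = 0.06545 m
Layer 2: 590 × 2.6×10⁻⁴ × 1.2 = 0.18408 m
700–2100 m: 0.21 × 1400 × 1.7×10⁻⁴ = 0.04998 m
Δh = 0.06545 + 0.18408 + 0.04998 = 0.29951 m ≈ 30.0 cm

Δh ≈ 30.0 cm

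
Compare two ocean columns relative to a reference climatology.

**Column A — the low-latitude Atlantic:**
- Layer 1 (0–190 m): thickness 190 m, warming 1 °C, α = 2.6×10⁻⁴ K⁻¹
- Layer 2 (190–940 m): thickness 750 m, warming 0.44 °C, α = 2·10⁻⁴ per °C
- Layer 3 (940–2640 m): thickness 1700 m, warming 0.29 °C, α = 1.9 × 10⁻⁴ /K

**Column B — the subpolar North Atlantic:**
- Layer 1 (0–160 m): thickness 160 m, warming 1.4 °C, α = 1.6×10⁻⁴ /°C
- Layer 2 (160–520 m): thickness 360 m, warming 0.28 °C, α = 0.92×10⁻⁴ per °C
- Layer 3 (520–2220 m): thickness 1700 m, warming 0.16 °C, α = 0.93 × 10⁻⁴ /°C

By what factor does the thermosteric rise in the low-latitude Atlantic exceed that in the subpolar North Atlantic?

A Layer 1: 1 × 190 × 2.6×10⁻⁴ = 0.04940 m
A Layer 2: 2×10⁻⁴ × 0.44 × 750 = 0.06600 m
A Layer 3: 1700 × 0.29 × 1.9×10⁻⁴ = 0.09367 m
A total: 0.20907 m
B 1.4 × 1.6×10⁻⁴ × 160 = 0.03584 m
B Layer 2: 360 × 0.92×10⁻⁴ × 0.28 = 0.0092736 m
B Layer 3: 1700 × 0.93×10⁻⁴ × 0.16 = 0.025296 m
B total: 0.0704096 m
Ratio: 0.20907 / 0.0704096 ≈ 2.969

3.0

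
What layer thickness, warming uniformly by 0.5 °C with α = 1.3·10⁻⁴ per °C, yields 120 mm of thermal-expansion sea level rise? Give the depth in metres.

H ≈ 1800 m

H = Δh/(αΔT) = 0.12 / (1.3×10⁻⁴ × 0.5) ≈ 1846 m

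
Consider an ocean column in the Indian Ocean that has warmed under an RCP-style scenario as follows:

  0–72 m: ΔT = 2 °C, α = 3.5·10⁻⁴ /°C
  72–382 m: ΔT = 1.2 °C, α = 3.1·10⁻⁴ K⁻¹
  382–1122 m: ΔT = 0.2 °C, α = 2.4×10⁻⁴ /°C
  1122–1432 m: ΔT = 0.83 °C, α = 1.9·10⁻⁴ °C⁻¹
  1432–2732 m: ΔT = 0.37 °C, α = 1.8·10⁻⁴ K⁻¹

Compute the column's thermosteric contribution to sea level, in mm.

Δh ≈ 337 mm

72 × 3.5×10⁻⁴ × 2 = 0.05040 m
310 × 3.1×10⁻⁴ × 1.2 = 0.11532 m
Layer 3: 2.4×10⁻⁴ × 740 × 0.2 = 0.03552 m
Layer 4: 1.9×10⁻⁴ × 310 × 0.83 = 0.048887 m
1432–2732 m: 0.37 × 1.8×10⁻⁴ × 1300 = 0.08658 m
Δh = 0.05040 + 0.11532 + 0.03552 + 0.048887 + 0.08658 = 0.336707 m ≈ 337 mm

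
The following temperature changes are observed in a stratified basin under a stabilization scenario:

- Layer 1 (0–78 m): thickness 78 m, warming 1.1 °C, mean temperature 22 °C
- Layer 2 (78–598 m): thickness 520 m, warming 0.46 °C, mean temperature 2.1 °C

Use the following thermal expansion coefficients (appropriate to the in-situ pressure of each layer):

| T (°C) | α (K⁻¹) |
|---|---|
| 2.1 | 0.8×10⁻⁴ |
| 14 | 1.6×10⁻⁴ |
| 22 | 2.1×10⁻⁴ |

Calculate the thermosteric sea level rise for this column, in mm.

about 37.2 mm

Layer 1 at 22 °C → α = 2.1×10⁻⁴ K⁻¹
Layer 2 at 2.1 °C → α = 0.8×10⁻⁴ K⁻¹
0–78 m: 2.1×10⁻⁴ × 1.1 × 78 = 0.018018 m
0.46 × 0.8×10⁻⁴ × 520 = 0.019136 m
Δh = 0.018018 + 0.019136 = 0.037154 m ≈ 37.2 mm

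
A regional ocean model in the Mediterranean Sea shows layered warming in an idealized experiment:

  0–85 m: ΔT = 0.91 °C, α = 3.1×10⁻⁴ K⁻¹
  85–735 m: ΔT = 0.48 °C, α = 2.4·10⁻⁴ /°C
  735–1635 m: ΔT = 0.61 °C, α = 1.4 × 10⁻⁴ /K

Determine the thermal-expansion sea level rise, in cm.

17.6 cm

85 × 0.91 × 3.1×10⁻⁴ = 0.0239785 m
0.48 × 650 × 2.4×10⁻⁴ = 0.07488 m
Layer 3: 1.4×10⁻⁴ × 900 × 0.61 = 0.07686 m
Δh = 0.0239785 + 0.07488 + 0.07686 = 0.1757185 m ≈ 17.6 cm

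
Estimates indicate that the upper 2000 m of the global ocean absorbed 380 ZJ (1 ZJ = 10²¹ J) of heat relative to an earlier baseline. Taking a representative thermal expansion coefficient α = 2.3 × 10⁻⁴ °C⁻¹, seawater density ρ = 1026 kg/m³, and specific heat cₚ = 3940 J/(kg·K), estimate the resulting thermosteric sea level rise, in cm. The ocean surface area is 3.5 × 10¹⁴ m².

about 6.2 cm

Per unit area: Q = 380×10²¹ / (3.5×10¹⁴) ≈ 1.086×10⁹ J/m²
Δh = αQ/(ρcₚ) = 2.3×10⁻⁴ × 1.086×10⁹ / (1026 × 3940) ≈ 0.061789 m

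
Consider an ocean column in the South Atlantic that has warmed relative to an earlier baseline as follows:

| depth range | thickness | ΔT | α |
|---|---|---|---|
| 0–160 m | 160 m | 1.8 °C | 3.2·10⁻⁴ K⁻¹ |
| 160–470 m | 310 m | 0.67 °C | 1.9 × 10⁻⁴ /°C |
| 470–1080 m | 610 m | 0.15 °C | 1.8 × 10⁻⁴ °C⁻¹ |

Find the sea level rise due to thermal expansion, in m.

3.2×10⁻⁴ × 160 × 1.8 = 0.09216 m
Layer 2: 310 × 1.9×10⁻⁴ × 0.67 = 0.039463 m
Layer 3: 610 × 1.8×10⁻⁴ × 0.15 = 0.01647 m
Δh = 0.09216 + 0.039463 + 0.01647 = 0.148093 m ≈ 0.148 m

0.148 m of thermosteric rise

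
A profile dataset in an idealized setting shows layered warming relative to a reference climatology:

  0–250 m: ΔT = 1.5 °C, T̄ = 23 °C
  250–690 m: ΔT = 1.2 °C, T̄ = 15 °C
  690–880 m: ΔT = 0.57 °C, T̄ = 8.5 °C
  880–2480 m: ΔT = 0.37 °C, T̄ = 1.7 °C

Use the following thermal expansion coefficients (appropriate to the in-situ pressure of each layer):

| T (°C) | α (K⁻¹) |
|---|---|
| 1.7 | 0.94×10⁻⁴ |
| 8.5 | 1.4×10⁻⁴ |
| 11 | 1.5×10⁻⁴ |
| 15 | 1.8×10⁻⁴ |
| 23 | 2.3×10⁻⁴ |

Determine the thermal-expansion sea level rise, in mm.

about 250 mm

Layer 1 at 23 °C → α = 2.3×10⁻⁴ K⁻¹
Layer 2 at 15 °C → α = 1.8×10⁻⁴ K⁻¹
Layer 3 at 8.5 °C → α = 1.4×10⁻⁴ K⁻¹
Layer 4 at 1.7 °C → α = 0.94×10⁻⁴ K⁻¹
0–250 m: 1.5 × 250 × 2.3×10⁻⁴ = 0.08625 m
440 × 1.8×10⁻⁴ × 1.2 = 0.09504 m
Layer 3: 0.57 × 1.4×10⁻⁴ × 190 = 0.015162 m
880–2480 m: 1600 × 0.37 × 0.94×10⁻⁴ = 0.055648 m
Δh = 0.08625 + 0.09504 + 0.015162 + 0.055648 = 0.25210 m ≈ 250 mm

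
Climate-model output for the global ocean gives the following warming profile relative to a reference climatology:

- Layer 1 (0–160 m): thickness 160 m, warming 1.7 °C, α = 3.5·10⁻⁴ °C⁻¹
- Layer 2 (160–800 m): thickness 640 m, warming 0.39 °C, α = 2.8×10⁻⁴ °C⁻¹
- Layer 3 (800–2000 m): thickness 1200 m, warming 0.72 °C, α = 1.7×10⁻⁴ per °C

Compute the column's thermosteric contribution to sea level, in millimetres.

Layer 1: 1.7 × 160 × 3.5×10⁻⁴ = 0.09520 m
160–800 m: 2.8×10⁻⁴ × 0.39 × 640 = 0.069888 m
800–2000 m: 1200 × 0.72 × 1.7×10⁻⁴ = 0.14688 m
Δh = 0.09520 + 0.069888 + 0.14688 = 0.311968 m

about 312 mm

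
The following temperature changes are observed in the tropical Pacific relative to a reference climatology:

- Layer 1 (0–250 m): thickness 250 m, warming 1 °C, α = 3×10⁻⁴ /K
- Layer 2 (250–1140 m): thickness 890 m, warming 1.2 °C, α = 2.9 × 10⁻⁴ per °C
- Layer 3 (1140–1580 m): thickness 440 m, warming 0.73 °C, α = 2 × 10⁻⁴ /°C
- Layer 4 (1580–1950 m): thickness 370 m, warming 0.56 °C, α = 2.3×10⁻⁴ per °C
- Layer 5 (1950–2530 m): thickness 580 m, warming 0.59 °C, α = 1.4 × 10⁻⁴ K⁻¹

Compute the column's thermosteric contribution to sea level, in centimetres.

Layer 1: 3×10⁻⁴ × 250 × 1 = 0.07500 m
890 × 2.9×10⁻⁴ × 1.2 = 0.30972 m
Layer 3: 2×10⁻⁴ × 440 × 0.73 = 0.06424 m
1580–1950 m: 0.56 × 370 × 2.3×10⁻⁴ = 0.047656 m
Layer 5: 580 × 1.4×10⁻⁴ × 0.59 = 0.047908 m
Δh = 0.07500 + 0.30972 + 0.06424 + 0.047656 + 0.047908 = 0.544524 m

Δh ≈ 54.5 cm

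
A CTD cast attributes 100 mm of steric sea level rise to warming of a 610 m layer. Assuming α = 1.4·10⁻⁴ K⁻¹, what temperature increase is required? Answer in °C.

ΔT = Δh/(αH) = 0.1 / (1.4×10⁻⁴ × 610) ≈ 1.171 °C

ΔT ≈ 1.17 °C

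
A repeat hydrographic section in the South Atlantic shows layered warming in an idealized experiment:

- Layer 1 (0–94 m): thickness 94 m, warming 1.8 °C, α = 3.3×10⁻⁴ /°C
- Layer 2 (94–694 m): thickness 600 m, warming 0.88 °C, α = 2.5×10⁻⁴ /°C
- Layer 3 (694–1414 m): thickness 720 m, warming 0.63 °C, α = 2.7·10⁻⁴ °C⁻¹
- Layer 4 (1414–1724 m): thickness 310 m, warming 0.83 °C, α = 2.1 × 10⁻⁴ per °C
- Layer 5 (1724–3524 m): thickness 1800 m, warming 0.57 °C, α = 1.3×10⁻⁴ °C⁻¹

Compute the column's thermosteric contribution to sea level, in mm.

Layer 1: 3.3×10⁻⁴ × 1.8 × 94 = 0.055836 m
94–694 m: 600 × 0.88 × 2.5×10⁻⁴ = 0.13200 m
Layer 3: 2.7×10⁻⁴ × 720 × 0.63 = 0.122472 m
Layer 4: 310 × 0.83 × 2.1×10⁻⁴ = 0.054033 m
Layer 5: 1800 × 1.3×10⁻⁴ × 0.57 = 0.13338 m
Δh = 0.055836 + 0.13200 + 0.122472 + 0.054033 + 0.13338 = 0.497721 m

Δh = 500 mm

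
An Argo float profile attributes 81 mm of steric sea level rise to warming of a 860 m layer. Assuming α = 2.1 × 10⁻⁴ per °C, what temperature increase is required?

ΔT = Δh/(αH) = 0.081 / (2.1×10⁻⁴ × 860) ≈ 0.4485 °C

ΔT ≈ 0.449 °C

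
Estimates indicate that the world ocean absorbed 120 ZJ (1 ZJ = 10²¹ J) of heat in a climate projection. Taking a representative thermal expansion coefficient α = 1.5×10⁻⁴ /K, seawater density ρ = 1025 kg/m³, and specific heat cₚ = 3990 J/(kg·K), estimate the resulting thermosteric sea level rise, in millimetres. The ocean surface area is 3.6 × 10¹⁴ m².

about 12.2 mm

Per unit area: Q = 120×10²¹ / (3.6×10¹⁴) ≈ 3.333×10⁸ J/m²
Δh = αQ/(ρcₚ) = 1.5×10⁻⁴ × 3.333×10⁸ / (1025 × 3990) ≈ 0.012224 m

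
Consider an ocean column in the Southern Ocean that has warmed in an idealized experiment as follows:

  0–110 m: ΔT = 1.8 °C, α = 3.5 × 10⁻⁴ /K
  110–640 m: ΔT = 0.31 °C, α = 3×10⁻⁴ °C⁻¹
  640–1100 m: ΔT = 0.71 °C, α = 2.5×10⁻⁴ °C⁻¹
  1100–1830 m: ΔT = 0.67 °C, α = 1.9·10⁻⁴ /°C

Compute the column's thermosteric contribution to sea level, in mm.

293 mm of thermosteric rise

0–110 m: 110 × 3.5×10⁻⁴ × 1.8 = 0.06930 m
0.31 × 530 × 3×10⁻⁴ = 0.04929 m
640–1100 m: 2.5×10⁻⁴ × 0.71 × 460 = 0.08165 m
0.67 × 1.9×10⁻⁴ × 730 = 0.092929 m
Δh = 0.06930 + 0.04929 + 0.08165 + 0.092929 = 0.293169 m ≈ 293 mm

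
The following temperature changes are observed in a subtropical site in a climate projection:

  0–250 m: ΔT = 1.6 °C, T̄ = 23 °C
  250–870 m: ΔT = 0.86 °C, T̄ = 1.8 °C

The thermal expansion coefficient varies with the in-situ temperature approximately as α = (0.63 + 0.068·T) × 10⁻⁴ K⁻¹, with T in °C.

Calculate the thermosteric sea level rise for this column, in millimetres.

Δh ≈ 128 mm

Layer 1: α = (0.63 + 0.068×23)×10⁻⁴ = 2.194×10⁻⁴ K⁻¹
Layer 2: α = (0.63 + 0.068×1.8)×10⁻⁴ = 0.7524×10⁻⁴ K⁻¹
0–250 m: 1.6 × 250 × 2.194×10⁻⁴ = 0.08776 m
Layer 2: 0.7524×10⁻⁴ × 0.86 × 620 = 0.040117968 m
Δh = 0.08776 + 0.040117968 = 0.127877968 m ≈ 128 mm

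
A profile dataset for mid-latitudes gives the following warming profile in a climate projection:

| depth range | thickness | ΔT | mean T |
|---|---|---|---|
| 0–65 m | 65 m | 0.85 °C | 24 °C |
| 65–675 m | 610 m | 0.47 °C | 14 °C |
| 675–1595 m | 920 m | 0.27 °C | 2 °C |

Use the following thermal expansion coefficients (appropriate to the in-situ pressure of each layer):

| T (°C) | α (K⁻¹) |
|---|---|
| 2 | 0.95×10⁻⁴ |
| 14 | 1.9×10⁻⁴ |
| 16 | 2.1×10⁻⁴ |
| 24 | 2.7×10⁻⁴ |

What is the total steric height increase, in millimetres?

Layer 1 at 24 °C → α = 2.7×10⁻⁴ K⁻¹
Layer 2 at 14 °C → α = 1.9×10⁻⁴ K⁻¹
Layer 3 at 2 °C → α = 0.95×10⁻⁴ K⁻¹
Layer 1: 0.85 × 65 × 2.7×10⁻⁴ = 0.0149175 m
0.47 × 1.9×10⁻⁴ × 610 = 0.054473 m
0.27 × 0.95×10⁻⁴ × 920 = 0.023598 m
Δh = 0.0149175 + 0.054473 + 0.023598 = 0.0929885 m ≈ 93.0 mm

Δh = 93.0 mm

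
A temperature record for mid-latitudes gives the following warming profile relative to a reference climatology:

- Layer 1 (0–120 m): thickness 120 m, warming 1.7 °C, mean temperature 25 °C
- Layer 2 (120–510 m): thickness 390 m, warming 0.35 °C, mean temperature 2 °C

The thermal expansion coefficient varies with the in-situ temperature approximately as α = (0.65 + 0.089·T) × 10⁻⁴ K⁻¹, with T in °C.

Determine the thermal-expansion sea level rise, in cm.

Layer 1: α = (0.65 + 0.089×25)×10⁻⁴ = 2.875×10⁻⁴ K⁻¹
Layer 2: α = (0.65 + 0.089×2)×10⁻⁴ = 0.828×10⁻⁴ K⁻¹
120 × 1.7 × 2.875×10⁻⁴ = 0.05865 m
Layer 2: 0.35 × 390 × 0.828×10⁻⁴ = 0.0113022 m
Δh = 0.05865 + 0.0113022 = 0.0699522 m ≈ 7.00 cm

Δh = 7.00 cm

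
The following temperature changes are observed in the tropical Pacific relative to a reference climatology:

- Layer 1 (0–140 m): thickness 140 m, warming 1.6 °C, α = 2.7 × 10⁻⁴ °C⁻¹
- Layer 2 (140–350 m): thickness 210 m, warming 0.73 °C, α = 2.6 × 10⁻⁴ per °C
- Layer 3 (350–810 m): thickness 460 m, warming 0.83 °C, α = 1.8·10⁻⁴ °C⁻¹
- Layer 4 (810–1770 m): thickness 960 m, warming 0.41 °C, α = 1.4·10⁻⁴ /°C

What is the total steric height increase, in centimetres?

0–140 m: 1.6 × 140 × 2.7×10⁻⁴ = 0.06048 m
2.6×10⁻⁴ × 0.73 × 210 = 0.039858 m
1.8×10⁻⁴ × 460 × 0.83 = 0.068724 m
810–1770 m: 1.4×10⁻⁴ × 0.41 × 960 = 0.055104 m
Δh = 0.06048 + 0.039858 + 0.068724 + 0.055104 = 0.224166 m ≈ 22.4 cm

Δh = 22.4 cm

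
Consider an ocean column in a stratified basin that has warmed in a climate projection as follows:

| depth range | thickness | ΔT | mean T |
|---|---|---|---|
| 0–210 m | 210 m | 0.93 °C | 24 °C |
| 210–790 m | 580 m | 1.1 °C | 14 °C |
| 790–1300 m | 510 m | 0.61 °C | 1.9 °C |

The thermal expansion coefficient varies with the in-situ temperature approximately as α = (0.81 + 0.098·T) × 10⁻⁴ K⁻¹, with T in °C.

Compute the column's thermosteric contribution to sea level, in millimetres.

230 mm

Layer 1: α = (0.81 + 0.098×24)×10⁻⁴ = 3.162×10⁻⁴ K⁻¹
Layer 2: α = (0.81 + 0.098×14)×10⁻⁴ = 2.182×10⁻⁴ K⁻¹
Layer 3: α = (0.81 + 0.098×1.9)×10⁻⁴ = 0.9962×10⁻⁴ K⁻¹
0–210 m: 0.93 × 210 × 3.162×10⁻⁴ = 0.06175386 m
210–790 m: 580 × 1.1 × 2.182×10⁻⁴ = 0.1392116 m
Layer 3: 0.9962×10⁻⁴ × 0.61 × 510 = 0.030991782 m
Δh = 0.06175386 + 0.1392116 + 0.030991782 = 0.231957242 m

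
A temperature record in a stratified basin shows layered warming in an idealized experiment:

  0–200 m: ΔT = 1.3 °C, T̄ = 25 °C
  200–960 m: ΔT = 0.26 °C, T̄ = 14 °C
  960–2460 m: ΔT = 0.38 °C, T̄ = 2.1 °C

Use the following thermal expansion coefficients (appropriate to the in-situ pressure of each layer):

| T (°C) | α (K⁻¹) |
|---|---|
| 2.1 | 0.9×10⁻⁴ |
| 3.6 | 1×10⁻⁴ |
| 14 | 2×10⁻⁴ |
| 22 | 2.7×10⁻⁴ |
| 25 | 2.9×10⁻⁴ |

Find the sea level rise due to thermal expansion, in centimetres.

Δh = 16.6 cm

Layer 1 at 25 °C → α = 2.9×10⁻⁴ K⁻¹
Layer 2 at 14 °C → α = 2×10⁻⁴ K⁻¹
Layer 3 at 2.1 °C → α = 0.9×10⁻⁴ K⁻¹
Layer 1: 2.9×10⁻⁴ × 200 × 1.3 = 0.07540 m
2×10⁻⁴ × 760 × 0.26 = 0.03952 m
Layer 3: 0.9×10⁻⁴ × 1500 × 0.38 = 0.05130 m
Δh = 0.07540 + 0.03952 + 0.05130 = 0.16622 m ≈ 16.6 cm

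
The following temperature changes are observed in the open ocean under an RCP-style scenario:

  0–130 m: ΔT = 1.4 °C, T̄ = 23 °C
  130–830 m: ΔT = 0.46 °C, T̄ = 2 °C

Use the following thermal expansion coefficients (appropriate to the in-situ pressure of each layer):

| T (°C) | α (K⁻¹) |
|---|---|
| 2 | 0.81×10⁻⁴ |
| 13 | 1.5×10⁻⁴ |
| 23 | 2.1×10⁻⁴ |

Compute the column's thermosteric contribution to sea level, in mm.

Δh ≈ 64 mm

Layer 1 at 23 °C → α = 2.1×10⁻⁴ K⁻¹
Layer 2 at 2 °C → α = 0.81×10⁻⁴ K⁻¹
0–130 m: 130 × 1.4 × 2.1×10⁻⁴ = 0.03822 m
0.81×10⁻⁴ × 0.46 × 700 = 0.026082 m
Δh = 0.03822 + 0.026082 = 0.064302 m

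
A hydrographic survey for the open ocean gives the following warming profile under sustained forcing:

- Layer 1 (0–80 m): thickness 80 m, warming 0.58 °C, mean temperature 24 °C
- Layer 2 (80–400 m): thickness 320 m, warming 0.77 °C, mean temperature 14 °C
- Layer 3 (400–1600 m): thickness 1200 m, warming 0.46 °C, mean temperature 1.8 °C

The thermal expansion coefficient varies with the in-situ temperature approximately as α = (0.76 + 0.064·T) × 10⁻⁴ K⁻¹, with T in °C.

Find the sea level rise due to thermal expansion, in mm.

Layer 1: α = (0.76 + 0.064×24)×10⁻⁴ = 2.296×10⁻⁴ K⁻¹
Layer 2: α = (0.76 + 0.064×14)×10⁻⁴ = 1.656×10⁻⁴ K⁻¹
Layer 3: α = (0.76 + 0.064×1.8)×10⁻⁴ = 0.8752×10⁻⁴ K⁻¹
0.58 × 2.296×10⁻⁴ × 80 = 0.01065344 m
80–400 m: 0.77 × 1.656×10⁻⁴ × 320 = 0.04080384 m
0.46 × 1200 × 0.8752×10⁻⁴ = 0.04831104 m
Δh = 0.01065344 + 0.04080384 + 0.04831104 = 0.09976832 m ≈ 99.8 mm

99.8 mm of thermosteric rise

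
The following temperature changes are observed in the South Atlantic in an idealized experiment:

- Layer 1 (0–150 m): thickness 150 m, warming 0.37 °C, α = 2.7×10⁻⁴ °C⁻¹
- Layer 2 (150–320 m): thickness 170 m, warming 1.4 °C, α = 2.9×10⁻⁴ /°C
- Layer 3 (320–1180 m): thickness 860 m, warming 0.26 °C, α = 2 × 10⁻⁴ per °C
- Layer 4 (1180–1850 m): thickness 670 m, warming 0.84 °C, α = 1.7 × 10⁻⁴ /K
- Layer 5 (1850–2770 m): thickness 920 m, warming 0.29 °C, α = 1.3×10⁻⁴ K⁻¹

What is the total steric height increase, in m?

0.37 × 2.7×10⁻⁴ × 150 = 0.014985 m
Layer 2: 1.4 × 2.9×10⁻⁴ × 170 = 0.06902 m
0.26 × 2×10⁻⁴ × 860 = 0.04472 m
1.7×10⁻⁴ × 0.84 × 670 = 0.095676 m
1850–2770 m: 920 × 0.29 × 1.3×10⁻⁴ = 0.034684 m
Δh = 0.014985 + 0.06902 + 0.04472 + 0.095676 + 0.034684 = 0.259085 m ≈ 0.259 m

about 0.259 m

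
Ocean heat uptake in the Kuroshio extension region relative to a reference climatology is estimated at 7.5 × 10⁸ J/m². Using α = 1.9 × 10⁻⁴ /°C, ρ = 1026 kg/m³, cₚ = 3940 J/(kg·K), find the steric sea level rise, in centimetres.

Δh = αQ/(ρcₚ) = 1.9×10⁻⁴ × 7.5×10⁸ / (1026 × 3940) ≈ 0.035251 m

3.53 cm of thermosteric rise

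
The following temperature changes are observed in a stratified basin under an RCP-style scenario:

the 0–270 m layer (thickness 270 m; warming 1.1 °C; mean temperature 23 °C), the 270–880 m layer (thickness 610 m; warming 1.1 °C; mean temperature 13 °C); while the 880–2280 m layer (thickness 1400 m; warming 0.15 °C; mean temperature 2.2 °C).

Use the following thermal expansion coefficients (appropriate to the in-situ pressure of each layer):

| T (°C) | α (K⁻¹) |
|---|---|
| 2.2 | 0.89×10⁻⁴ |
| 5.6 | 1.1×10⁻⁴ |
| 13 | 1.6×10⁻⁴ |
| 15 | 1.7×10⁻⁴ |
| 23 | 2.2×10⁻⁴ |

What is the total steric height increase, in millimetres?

191 mm of thermosteric rise

Layer 1 at 23 °C → α = 2.2×10⁻⁴ K⁻¹
Layer 2 at 13 °C → α = 1.6×10⁻⁴ K⁻¹
Layer 3 at 2.2 °C → α = 0.89×10⁻⁴ K⁻¹
0–270 m: 2.2×10⁻⁴ × 1.1 × 270 = 0.06534 m
Layer 2: 610 × 1.6×10⁻⁴ × 1.1 = 0.10736 m
880–2280 m: 1400 × 0.89×10⁻⁴ × 0.15 = 0.01869 m
Δh = 0.06534 + 0.10736 + 0.01869 = 0.19139 m ≈ 191 mm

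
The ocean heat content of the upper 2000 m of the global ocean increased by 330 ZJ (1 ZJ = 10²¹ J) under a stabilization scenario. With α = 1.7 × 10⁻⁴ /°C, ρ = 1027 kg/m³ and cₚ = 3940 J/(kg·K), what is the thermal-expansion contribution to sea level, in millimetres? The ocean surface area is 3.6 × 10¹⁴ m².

Per unit area: Q = 330×10²¹ / (3.6×10¹⁴) ≈ 9.167×10⁸ J/m²
Δh = αQ/(ρcₚ) = 1.7×10⁻⁴ × 9.167×10⁸ / (1027 × 3940) ≈ 0.038513 m

about 38.5 mm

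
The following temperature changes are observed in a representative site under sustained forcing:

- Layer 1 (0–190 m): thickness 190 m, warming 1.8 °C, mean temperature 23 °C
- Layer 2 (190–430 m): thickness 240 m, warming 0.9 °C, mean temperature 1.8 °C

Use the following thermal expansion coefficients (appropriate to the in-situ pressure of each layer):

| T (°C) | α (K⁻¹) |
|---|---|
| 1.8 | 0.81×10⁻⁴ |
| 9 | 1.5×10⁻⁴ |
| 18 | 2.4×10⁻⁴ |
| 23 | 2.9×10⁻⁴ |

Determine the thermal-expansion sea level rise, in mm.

Layer 1 at 23 °C → α = 2.9×10⁻⁴ K⁻¹
Layer 2 at 1.8 °C → α = 0.81×10⁻⁴ K⁻¹
Layer 1: 2.9×10⁻⁴ × 190 × 1.8 = 0.09918 m
0.81×10⁻⁴ × 240 × 0.9 = 0.017496 m
Δh = 0.09918 + 0.017496 = 0.116676 m

120 mm of thermosteric rise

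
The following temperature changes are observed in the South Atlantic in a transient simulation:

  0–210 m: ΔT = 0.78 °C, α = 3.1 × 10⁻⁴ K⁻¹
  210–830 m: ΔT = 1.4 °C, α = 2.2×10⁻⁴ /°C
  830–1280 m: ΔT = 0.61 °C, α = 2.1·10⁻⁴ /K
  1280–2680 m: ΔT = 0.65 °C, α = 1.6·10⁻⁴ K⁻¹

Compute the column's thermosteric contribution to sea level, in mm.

3.1×10⁻⁴ × 0.78 × 210 = 0.050778 m
210–830 m: 620 × 1.4 × 2.2×10⁻⁴ = 0.19096 m
830–1280 m: 0.61 × 2.1×10⁻⁴ × 450 = 0.057645 m
1280–2680 m: 0.65 × 1400 × 1.6×10⁻⁴ = 0.14560 m
Δh = 0.050778 + 0.19096 + 0.057645 + 0.14560 = 0.444983 m ≈ 445 mm

about 445 mm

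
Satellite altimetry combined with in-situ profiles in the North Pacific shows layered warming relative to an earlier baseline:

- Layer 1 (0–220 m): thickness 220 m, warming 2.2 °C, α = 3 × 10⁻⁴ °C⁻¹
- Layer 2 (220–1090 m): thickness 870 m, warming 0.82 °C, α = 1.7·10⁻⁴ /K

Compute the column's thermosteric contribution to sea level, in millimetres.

0–220 m: 2.2 × 220 × 3×10⁻⁴ = 0.14520 m
220–1090 m: 870 × 1.7×10⁻⁴ × 0.82 = 0.121278 m
Δh = 0.14520 + 0.121278 = 0.266478 m

Δh ≈ 266 mm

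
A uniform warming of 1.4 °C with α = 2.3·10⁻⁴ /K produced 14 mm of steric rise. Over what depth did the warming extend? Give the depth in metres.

about 43.5 m

H = Δh/(αΔT) = 0.014 / (2.3×10⁻⁴ × 1.4) ≈ 43.48 m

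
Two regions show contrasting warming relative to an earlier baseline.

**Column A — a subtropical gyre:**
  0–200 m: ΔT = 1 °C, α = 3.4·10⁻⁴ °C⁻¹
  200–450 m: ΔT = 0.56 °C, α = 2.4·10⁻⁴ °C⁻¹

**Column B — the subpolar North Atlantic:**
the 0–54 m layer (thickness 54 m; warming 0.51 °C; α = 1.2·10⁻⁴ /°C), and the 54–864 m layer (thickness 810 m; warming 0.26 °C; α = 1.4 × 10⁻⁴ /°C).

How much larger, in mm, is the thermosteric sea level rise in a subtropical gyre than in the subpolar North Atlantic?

69 mm larger

A 200 × 1 × 3.4×10⁻⁴ = 0.06800 m
A 2.4×10⁻⁴ × 250 × 0.56 = 0.03360 m
A total: 0.10160 m
B 0.51 × 1.2×10⁻⁴ × 54 = 0.0033048 m
B Layer 2: 810 × 0.26 × 1.4×10⁻⁴ = 0.029484 m
B total: 0.0327888 m
Difference: 0.10160 − 0.0327888 = 0.0688112 m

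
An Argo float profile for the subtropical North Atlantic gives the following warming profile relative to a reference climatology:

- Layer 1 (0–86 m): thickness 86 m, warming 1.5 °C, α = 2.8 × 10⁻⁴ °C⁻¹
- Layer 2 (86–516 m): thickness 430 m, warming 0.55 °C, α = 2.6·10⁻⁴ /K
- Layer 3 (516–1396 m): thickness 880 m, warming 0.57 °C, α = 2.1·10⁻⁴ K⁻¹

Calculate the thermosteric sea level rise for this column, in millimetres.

2.8×10⁻⁴ × 1.5 × 86 = 0.03612 m
Layer 2: 0.55 × 430 × 2.6×10⁻⁴ = 0.06149 m
516–1396 m: 2.1×10⁻⁴ × 0.57 × 880 = 0.105336 m
Δh = 0.03612 + 0.06149 + 0.105336 = 0.202946 m

about 203 mm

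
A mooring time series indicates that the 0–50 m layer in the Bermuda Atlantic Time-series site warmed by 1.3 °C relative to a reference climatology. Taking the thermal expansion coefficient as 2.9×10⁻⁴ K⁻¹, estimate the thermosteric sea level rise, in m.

0.019 m of thermosteric rise

Δh = αΔT·H = 2.9×10⁻⁴ × 1.3 × 50 = 0.01885 m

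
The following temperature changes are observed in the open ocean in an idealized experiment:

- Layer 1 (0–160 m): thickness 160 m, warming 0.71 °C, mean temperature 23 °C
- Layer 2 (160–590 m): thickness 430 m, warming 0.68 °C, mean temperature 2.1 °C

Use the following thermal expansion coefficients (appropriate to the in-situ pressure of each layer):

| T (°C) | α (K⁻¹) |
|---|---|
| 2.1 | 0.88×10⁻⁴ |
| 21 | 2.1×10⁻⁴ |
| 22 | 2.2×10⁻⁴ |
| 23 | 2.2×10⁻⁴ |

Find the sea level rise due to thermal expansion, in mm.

Layer 1 at 23 °C → α = 2.2×10⁻⁴ K⁻¹
Layer 2 at 2.1 °C → α = 0.88×10⁻⁴ K⁻¹
2.2×10⁻⁴ × 160 × 0.71 = 0.024992 m
430 × 0.68 × 0.88×10⁻⁴ = 0.0257312 m
Δh = 0.024992 + 0.0257312 = 0.0507232 m

50.7 mm of thermosteric rise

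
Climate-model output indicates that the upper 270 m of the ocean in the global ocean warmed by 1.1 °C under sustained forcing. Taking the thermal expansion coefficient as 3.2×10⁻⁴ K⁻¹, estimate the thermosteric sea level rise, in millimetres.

Δh = αΔT·H = 3.2×10⁻⁴ × 1.1 × 270 = 0.09504 m

about 95 mm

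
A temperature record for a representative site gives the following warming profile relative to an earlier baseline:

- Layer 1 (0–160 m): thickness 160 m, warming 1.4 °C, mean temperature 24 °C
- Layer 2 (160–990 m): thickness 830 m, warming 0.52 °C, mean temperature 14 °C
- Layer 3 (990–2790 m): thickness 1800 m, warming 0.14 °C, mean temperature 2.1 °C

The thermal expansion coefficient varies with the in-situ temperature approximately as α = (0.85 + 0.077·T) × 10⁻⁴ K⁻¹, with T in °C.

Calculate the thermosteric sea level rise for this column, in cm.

17 cm of thermosteric rise

Layer 1: α = (0.85 + 0.077×24)×10⁻⁴ = 2.698×10⁻⁴ K⁻¹
Layer 2: α = (0.85 + 0.077×14)×10⁻⁴ = 1.928×10⁻⁴ K⁻¹
Layer 3: α = (0.85 + 0.077×2.1)×10⁻⁴ = 1.0117×10⁻⁴ K⁻¹
Layer 1: 1.4 × 2.698×10⁻⁴ × 160 = 0.0604352 m
1.928×10⁻⁴ × 0.52 × 830 = 0.08321248 m
Layer 3: 0.14 × 1.0117×10⁻⁴ × 1800 = 0.02549484 m
Δh = 0.0604352 + 0.08321248 + 0.02549484 = 0.16914252 m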